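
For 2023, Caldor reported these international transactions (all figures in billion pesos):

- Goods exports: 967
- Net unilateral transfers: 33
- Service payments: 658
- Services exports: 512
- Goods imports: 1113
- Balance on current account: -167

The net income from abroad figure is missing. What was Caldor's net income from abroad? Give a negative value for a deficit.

92

Current account = goods balance + services balance + net primary income + net secondary income
Sum of the known components = -259
Net income from abroad = CA - (known components) = -167 - (-259) = 92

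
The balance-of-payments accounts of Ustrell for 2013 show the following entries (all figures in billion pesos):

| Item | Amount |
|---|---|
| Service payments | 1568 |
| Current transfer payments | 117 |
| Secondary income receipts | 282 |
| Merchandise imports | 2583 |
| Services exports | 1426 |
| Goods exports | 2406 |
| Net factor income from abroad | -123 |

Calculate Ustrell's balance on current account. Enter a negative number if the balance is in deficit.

-277

Goods balance = 2406 - 2583 = -177
Services balance = 1426 - 1568 = -142
Trade balance (goods + services) = -177 + (-142) = -319
Net primary income = -123
Net secondary income = 282 - 117 = 165
Current account = -319 + (-123) + 165 = -277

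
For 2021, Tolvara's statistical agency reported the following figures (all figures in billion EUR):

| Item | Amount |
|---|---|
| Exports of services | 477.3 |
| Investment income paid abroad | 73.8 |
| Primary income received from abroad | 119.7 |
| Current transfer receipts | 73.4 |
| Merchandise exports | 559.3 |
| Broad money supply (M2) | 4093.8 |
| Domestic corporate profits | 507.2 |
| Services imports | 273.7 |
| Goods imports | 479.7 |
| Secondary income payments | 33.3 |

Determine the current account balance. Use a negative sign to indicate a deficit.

Goods balance = 559.3 - 479.7 = 79.6
Services balance = 477.3 - 273.7 = 203.6
Trade balance (goods + services) = 79.6 + 203.6 = 283.2
Net primary income = 119.7 - 73.8 = 45.9
Net secondary income = 73.4 - 33.3 = 40.1
Current account = 283.2 + 45.9 + 40.1 = 369.2

369.2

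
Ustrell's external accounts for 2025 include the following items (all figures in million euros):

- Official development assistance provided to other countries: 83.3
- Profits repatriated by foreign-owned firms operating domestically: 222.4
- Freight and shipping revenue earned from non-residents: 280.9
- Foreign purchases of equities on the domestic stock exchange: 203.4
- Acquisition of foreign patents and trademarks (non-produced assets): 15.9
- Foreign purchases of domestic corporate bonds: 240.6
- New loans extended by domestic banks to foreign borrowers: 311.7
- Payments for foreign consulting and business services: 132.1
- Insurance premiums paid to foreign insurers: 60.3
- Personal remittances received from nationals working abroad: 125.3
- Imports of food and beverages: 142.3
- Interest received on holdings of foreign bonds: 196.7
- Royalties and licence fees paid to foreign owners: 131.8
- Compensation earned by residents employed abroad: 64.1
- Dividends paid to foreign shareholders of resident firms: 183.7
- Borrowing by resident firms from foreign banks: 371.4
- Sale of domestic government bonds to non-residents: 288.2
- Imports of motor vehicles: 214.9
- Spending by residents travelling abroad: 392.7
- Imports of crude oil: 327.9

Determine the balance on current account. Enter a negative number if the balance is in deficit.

Goods: -214.9 - 142.3 - 327.9 = -685.1
Services: -392.7 - 60.3 - 132.1 + 280.9 - 131.8 = -436.0
Primary income: -222.4 - 183.7 + 64.1 + 196.7 = -145.3
Secondary income: -83.3 + 125.3 = 42.0
Current account = (-685.1) + (-436.0) + (-145.3) + 42.0 = -1224.4
(Excluded from the current account — financial account: foreign purchases of equities on the domestic stock exchange 203.4, foreign purchases of domestic corporate bonds 240.6, new loans extended by domestic banks to foreign borrowers 311.7, borrowing by resident firms from foreign banks 371.4, sale of domestic government bonds to non-residents 288.2; capital account: acquisition of foreign patents and trademarks (non-produced assets) 15.9.)

-1224.4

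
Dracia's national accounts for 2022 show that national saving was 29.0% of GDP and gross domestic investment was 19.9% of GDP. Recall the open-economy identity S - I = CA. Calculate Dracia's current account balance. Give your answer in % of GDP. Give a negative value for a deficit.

9.1

S - I = CA (net lending to the rest of the world).
CA = S - I = 29.0 - 19.9 = 9.1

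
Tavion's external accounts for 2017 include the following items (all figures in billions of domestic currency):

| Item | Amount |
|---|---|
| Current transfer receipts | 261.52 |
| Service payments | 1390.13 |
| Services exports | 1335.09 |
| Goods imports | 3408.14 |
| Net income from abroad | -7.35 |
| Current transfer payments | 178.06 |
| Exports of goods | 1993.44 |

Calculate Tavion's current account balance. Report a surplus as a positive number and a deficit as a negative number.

Goods balance = 1993.44 - 3408.14 = -1414.70
Services balance = 1335.09 - 1390.13 = -55.04
Trade balance (goods + services) = -1414.70 + (-55.04) = -1469.74
Net primary income = -7.35
Net secondary income = 261.52 - 178.06 = 83.46
Current account = -1469.74 + (-7.35) + 83.46 = -1393.63

-1393.63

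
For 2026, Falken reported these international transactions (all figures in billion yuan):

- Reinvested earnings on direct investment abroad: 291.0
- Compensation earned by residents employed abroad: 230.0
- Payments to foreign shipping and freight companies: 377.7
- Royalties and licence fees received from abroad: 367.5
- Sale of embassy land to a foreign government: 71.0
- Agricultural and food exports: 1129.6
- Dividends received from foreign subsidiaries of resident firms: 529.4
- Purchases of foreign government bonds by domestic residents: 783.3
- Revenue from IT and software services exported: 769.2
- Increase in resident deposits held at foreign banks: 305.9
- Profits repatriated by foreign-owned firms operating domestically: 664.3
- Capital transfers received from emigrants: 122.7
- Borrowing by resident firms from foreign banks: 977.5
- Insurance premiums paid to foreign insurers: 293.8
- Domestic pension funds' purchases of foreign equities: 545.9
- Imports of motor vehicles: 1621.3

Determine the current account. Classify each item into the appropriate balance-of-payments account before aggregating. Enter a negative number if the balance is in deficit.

Goods: -1621.3 + 1129.6 = -491.7
Services: -293.8 - 377.7 + 367.5 + 769.2 = 465.2
Primary income: 529.4 - 664.3 + 230.0 + 291.0 = 386.1
Current account = (-491.7) + 465.2 + 386.1 = 359.6
(Excluded from the current account — capital account: sale of embassy land to a foreign government 71.0, capital transfers received from emigrants 122.7; financial account: purchases of foreign government bonds by domestic residents 783.3, increase in resident deposits held at foreign banks 305.9, borrowing by resident firms from foreign banks 977.5, domestic pension funds' purchases of foreign equities 545.9.)

359.6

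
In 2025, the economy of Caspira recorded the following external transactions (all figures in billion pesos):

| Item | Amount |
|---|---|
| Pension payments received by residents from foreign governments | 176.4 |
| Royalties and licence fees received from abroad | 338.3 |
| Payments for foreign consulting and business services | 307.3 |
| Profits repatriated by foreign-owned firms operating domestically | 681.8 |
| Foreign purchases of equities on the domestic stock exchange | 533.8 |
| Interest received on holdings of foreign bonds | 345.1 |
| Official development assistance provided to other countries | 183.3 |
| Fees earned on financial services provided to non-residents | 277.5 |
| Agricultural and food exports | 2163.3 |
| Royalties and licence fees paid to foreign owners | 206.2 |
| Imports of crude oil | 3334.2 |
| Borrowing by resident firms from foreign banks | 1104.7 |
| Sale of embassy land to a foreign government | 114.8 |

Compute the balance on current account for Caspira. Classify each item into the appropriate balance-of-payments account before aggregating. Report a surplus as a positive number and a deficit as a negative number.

-1412.2

Goods: 2163.3 - 3334.2 = -1170.9
Services: 277.5 - 206.2 - 307.3 + 338.3 = 102.3
Primary income: -681.8 + 345.1 = -336.7
Secondary income: -183.3 + 176.4 = -6.9
Current account = (-1170.9) + 102.3 + (-336.7) + (-6.9) = -1412.2
(Excluded from the current account — financial account: foreign purchases of equities on the domestic stock exchange 533.8, borrowing by resident firms from foreign banks 1104.7; capital account: sale of embassy land to a foreign government 114.8.)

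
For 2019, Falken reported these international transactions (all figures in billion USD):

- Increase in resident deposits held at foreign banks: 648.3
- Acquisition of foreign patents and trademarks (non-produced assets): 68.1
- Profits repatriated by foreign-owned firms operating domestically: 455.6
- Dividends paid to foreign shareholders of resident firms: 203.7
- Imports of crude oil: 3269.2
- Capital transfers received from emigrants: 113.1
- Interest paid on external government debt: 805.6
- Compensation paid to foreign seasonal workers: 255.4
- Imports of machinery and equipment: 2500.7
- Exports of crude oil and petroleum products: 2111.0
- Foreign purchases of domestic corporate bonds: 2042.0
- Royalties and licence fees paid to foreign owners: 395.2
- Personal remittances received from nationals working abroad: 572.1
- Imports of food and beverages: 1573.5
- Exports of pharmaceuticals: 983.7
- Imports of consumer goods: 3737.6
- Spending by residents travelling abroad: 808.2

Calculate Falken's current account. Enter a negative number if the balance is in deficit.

Goods: -2500.7 - 3269.2 + 983.7 - 1573.5 + 2111.0 - 3737.6 = -7986.3
Services: -808.2 - 395.2 = -1203.4
Primary income: -455.6 - 255.4 - 203.7 - 805.6 = -1720.3
Secondary income: 572.1
Current account = (-7986.3) + (-1203.4) + (-1720.3) + 572.1 = -10337.9
(Excluded from the current account — financial account: increase in resident deposits held at foreign banks 648.3, foreign purchases of domestic corporate bonds 2042.0; capital account: acquisition of foreign patents and trademarks (non-produced assets) 68.1, capital transfers received from emigrants 113.1.)

-10337.9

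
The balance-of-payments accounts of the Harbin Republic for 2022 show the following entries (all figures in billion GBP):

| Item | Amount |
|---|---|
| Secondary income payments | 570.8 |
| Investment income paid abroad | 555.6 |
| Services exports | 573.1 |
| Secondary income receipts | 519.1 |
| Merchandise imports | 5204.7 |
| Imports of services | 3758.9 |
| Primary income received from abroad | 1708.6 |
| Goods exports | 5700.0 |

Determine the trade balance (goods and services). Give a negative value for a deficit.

-2690.5

Goods balance = 5700.0 - 5204.7 = 495.3
Services balance = 573.1 - 3758.9 = -3185.8
Trade balance (goods + services) = 495.3 + (-3185.8) = -2690.5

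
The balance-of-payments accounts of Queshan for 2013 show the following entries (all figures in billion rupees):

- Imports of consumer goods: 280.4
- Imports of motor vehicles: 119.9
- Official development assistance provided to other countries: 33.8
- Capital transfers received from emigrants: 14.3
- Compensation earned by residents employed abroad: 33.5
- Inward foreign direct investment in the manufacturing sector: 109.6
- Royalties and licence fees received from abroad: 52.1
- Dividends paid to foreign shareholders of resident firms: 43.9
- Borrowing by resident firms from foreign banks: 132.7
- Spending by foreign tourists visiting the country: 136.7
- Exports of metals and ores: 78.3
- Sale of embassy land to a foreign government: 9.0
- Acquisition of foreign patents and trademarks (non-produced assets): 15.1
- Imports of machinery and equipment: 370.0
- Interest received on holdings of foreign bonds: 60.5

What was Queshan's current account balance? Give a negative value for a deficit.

Goods: -119.9 + 78.3 - 370.0 - 280.4 = -692.0
Services: 52.1 + 136.7 = 188.8
Primary income: 60.5 - 43.9 + 33.5 = 50.1
Secondary income: -33.8
Current account = (-692.0) + 188.8 + 50.1 + (-33.8) = -486.9
(Excluded from the current account — capital account: capital transfers received from emigrants 14.3, sale of embassy land to a foreign government 9.0, acquisition of foreign patents and trademarks (non-produced assets) 15.1; financial account: inward foreign direct investment in the manufacturing sector 109.6, borrowing by resident firms from foreign banks 132.7.)

-486.9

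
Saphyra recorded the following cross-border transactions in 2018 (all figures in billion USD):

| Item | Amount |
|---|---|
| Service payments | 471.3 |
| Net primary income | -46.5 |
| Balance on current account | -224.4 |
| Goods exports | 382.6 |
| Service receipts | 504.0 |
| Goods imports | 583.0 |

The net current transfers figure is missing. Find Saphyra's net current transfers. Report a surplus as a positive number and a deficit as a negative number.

Current account = goods balance + services balance + net primary income + net secondary income
Sum of the known components = -214.2
Net current transfers = CA - (known components) = -224.4 - (-214.2) = -10.2

-10.2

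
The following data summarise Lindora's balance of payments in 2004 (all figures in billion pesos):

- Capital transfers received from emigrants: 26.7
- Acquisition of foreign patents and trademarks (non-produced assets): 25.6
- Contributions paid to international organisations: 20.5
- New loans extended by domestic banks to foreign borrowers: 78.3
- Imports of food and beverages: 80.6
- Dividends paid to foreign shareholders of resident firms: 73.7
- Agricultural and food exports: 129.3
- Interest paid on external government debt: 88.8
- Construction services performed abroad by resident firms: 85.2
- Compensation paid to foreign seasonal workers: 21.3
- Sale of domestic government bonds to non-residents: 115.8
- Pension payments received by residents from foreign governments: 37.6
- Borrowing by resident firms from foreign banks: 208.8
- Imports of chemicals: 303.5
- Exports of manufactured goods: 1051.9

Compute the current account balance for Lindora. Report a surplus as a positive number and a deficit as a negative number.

Goods: -80.6 - 303.5 + 129.3 + 1051.9 = 797.1
Services: 85.2
Primary income: -73.7 - 21.3 - 88.8 = -183.8
Secondary income: 37.6 - 20.5 = 17.1
Current account = 797.1 + 85.2 + (-183.8) + 17.1 = 715.6
(Excluded from the current account — capital account: capital transfers received from emigrants 26.7, acquisition of foreign patents and trademarks (non-produced assets) 25.6; financial account: new loans extended by domestic banks to foreign borrowers 78.3, sale of domestic government bonds to non-residents 115.8, borrowing by resident firms from foreign banks 208.8.)

715.6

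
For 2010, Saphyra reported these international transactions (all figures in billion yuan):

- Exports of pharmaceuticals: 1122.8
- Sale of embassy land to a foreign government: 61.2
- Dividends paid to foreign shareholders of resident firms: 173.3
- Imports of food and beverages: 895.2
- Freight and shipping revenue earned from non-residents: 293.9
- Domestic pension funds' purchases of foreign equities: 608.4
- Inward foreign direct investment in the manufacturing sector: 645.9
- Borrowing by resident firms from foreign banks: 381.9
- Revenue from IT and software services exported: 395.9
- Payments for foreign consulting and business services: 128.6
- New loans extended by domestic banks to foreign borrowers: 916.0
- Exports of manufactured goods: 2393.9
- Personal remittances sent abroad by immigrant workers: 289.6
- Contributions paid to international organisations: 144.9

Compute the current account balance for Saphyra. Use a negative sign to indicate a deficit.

Goods: 1122.8 - 895.2 + 2393.9 = 2621.5
Services: 395.9 + 293.9 - 128.6 = 561.2
Primary income: -173.3
Secondary income: -144.9 - 289.6 = -434.5
Current account = 2621.5 + 561.2 + (-173.3) + (-434.5) = 2574.9
(Excluded from the current account — capital account: sale of embassy land to a foreign government 61.2; financial account: domestic pension funds' purchases of foreign equities 608.4, inward foreign direct investment in the manufacturing sector 645.9, borrowing by resident firms from foreign banks 381.9, new loans extended by domestic banks to foreign borrowers 916.0.)

2574.9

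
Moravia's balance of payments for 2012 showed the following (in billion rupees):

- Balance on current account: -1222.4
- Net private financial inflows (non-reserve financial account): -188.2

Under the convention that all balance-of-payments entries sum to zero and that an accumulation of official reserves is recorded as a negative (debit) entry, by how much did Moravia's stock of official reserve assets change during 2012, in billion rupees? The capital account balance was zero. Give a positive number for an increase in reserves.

-1410.6

Official reserve transactions balance = -((-1222.4) + (-188.2)) = 1410.6
An accumulation of reserves is recorded as a debit (negative entry), so the change in the stock of reserves is the negative of that balance.
Change in official reserves = -(1410.6) = -1410.6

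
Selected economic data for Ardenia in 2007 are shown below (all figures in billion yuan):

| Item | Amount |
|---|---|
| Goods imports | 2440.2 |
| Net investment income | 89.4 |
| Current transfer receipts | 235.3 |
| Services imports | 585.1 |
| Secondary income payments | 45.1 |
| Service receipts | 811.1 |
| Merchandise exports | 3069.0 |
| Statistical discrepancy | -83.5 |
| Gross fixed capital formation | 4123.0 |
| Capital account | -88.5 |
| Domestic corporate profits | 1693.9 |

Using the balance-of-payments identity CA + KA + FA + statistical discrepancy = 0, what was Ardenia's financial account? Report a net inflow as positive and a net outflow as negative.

Goods balance = 3069.0 - 2440.2 = 628.8
Services balance = 811.1 - 585.1 = 226.0
Trade balance (goods + services) = 628.8 + 226.0 = 854.8
Net primary income = 89.4
Net secondary income = 235.3 - 45.1 = 190.2
Current account = 854.8 + 89.4 + 190.2 = 1134.4
Financial account = -(1134.4 + (-88.5) + (-83.5)) = -962.4

-962.4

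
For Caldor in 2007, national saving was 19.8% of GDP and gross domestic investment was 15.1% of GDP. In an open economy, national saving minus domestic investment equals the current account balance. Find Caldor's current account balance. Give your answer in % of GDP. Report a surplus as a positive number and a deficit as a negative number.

S - I = CA (net lending to the rest of the world).
CA = S - I = 19.8 - 15.1 = 4.7

4.7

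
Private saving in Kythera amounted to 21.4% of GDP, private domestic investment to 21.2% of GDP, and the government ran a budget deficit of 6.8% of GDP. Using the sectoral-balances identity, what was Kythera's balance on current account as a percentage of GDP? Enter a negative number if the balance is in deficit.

-6.6

By the sectoral-balances identity, CA = (S_private - I) + (T - G).
Private balance = 21.4 - 21.2 = 0.2
Government balance (T - G) = -6.8
CA = 0.2 + (-6.8) = -6.6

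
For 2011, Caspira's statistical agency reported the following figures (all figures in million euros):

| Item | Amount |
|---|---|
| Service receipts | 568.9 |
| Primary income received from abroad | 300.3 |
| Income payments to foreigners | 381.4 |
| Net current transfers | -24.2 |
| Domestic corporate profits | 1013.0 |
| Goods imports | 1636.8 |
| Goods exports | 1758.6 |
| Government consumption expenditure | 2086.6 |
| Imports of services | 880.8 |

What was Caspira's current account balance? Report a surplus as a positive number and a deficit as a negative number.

-295.4

Goods balance = 1758.6 - 1636.8 = 121.8
Services balance = 568.9 - 880.8 = -311.9
Trade balance (goods + services) = 121.8 + (-311.9) = -190.1
Net primary income = 300.3 - 381.4 = -81.1
Net secondary income = -24.2
Current account = -190.1 + (-81.1) + (-24.2) = -295.4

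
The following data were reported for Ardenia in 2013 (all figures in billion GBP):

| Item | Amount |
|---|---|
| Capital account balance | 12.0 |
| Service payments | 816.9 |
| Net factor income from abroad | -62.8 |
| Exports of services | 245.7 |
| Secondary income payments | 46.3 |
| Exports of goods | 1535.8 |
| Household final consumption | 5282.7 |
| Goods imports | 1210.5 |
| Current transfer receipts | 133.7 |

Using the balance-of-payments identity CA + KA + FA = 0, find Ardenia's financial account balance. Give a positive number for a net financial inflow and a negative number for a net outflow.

209.3

Goods balance = 1535.8 - 1210.5 = 325.3
Services balance = 245.7 - 816.9 = -571.2
Trade balance (goods + services) = 325.3 + (-571.2) = -245.9
Net primary income = -62.8
Net secondary income = 133.7 - 46.3 = 87.4
Current account = -245.9 + (-62.8) + 87.4 = -221.3
Financial account = -(-221.3 + 12.0) = 209.3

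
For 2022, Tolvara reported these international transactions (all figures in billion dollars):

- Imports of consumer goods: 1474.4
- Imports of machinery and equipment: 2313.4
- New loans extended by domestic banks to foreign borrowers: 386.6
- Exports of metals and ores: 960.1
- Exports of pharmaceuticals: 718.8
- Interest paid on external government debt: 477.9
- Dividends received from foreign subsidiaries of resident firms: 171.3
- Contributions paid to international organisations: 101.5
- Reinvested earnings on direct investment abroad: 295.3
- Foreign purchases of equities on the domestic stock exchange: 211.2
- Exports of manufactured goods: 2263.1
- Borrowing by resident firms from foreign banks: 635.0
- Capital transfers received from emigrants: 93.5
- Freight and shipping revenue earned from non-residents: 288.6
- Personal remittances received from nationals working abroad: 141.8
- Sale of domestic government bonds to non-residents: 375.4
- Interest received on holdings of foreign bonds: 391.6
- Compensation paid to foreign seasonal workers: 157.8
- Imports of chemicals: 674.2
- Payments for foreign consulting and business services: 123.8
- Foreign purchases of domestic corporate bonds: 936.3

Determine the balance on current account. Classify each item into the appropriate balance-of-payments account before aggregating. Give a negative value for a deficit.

-92.4

Goods: -674.2 - 2313.4 - 1474.4 + 2263.1 + 960.1 + 718.8 = -520.0
Services: -123.8 + 288.6 = 164.8
Primary income: -157.8 - 477.9 + 171.3 + 391.6 + 295.3 = 222.5
Secondary income: 141.8 - 101.5 = 40.3
Current account = (-520.0) + 164.8 + 222.5 + 40.3 = -92.4
(Excluded from the current account — financial account: new loans extended by domestic banks to foreign borrowers 386.6, foreign purchases of equities on the domestic stock exchange 211.2, borrowing by resident firms from foreign banks 635.0, sale of domestic government bonds to non-residents 375.4, foreign purchases of domestic corporate bonds 936.3; capital account: capital transfers received from emigrants 93.5.)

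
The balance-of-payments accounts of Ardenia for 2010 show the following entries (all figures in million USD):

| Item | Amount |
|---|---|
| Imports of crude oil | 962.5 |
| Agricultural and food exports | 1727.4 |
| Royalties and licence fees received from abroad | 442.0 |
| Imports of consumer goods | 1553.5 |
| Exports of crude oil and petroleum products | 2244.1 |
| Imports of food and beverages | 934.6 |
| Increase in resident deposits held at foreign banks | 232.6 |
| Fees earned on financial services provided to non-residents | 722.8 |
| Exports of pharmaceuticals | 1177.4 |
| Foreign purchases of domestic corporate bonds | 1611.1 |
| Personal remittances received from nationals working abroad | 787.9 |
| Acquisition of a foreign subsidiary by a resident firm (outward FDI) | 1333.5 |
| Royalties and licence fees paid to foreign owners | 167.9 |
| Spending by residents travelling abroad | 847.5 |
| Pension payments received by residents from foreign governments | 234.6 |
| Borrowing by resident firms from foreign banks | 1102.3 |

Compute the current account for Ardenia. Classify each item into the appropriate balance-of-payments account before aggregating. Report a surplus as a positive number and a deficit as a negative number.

Goods: -934.6 + 1727.4 + 1177.4 - 962.5 - 1553.5 + 2244.1 = 1698.3
Services: 722.8 + 442.0 - 167.9 - 847.5 = 149.4
Secondary income: 787.9 + 234.6 = 1022.5
Current account = 1698.3 + 149.4 + 1022.5 = 2870.2
(Excluded from the current account — financial account: increase in resident deposits held at foreign banks 232.6, foreign purchases of domestic corporate bonds 1611.1, acquisition of a foreign subsidiary by a resident firm (outward FDI) 1333.5, borrowing by resident firms from foreign banks 1102.3.)

2870.2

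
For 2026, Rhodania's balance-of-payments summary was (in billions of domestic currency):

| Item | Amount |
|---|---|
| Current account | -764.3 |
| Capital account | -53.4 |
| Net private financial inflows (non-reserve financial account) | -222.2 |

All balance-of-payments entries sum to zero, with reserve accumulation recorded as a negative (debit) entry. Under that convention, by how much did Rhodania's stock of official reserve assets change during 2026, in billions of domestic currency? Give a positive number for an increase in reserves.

-1039.9

Official reserve transactions balance = -((-764.3) + (-53.4) + (-222.2)) = 1039.9
An accumulation of reserves is recorded as a debit (negative entry), so the change in the stock of reserves is the negative of that balance.
Change in official reserves = -(1039.9) = -1039.9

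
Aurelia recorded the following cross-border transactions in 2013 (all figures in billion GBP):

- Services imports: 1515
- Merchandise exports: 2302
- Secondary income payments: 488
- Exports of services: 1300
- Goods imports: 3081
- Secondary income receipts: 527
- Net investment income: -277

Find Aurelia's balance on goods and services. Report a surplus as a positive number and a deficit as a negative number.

-994

Goods balance = 2302 - 3081 = -779
Services balance = 1300 - 1515 = -215
Trade balance (goods + services) = -779 + (-215) = -994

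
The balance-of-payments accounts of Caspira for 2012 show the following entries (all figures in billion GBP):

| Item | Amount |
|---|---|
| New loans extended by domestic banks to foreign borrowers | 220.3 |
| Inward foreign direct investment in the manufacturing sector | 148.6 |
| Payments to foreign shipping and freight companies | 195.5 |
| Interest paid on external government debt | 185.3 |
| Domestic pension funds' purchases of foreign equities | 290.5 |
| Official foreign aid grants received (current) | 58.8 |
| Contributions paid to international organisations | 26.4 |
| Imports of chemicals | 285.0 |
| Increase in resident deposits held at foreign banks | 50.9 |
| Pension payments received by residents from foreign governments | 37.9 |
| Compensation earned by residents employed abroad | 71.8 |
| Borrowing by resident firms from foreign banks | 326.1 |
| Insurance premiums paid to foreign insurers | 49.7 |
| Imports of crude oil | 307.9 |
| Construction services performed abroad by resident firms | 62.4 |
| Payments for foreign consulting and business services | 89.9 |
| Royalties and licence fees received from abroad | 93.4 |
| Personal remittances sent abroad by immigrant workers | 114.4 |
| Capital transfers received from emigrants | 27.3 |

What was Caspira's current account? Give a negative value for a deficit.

-929.8

Goods: -285.0 - 307.9 = -592.9
Services: -195.5 - 89.9 + 93.4 - 49.7 + 62.4 = -179.3
Primary income: 71.8 - 185.3 = -113.5
Secondary income: 37.9 - 114.4 - 26.4 + 58.8 = -44.1
Current account = (-592.9) + (-179.3) + (-113.5) + (-44.1) = -929.8
(Excluded from the current account — financial account: new loans extended by domestic banks to foreign borrowers 220.3, inward foreign direct investment in the manufacturing sector 148.6, domestic pension funds' purchases of foreign equities 290.5, increase in resident deposits held at foreign banks 50.9, borrowing by resident firms from foreign banks 326.1; capital account: capital transfers received from emigrants 27.3.)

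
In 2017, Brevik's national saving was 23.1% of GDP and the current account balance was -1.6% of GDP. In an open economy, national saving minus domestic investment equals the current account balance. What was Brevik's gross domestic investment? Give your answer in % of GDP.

24.7

I = S - CA = 23.1 - (-1.6) = 24.7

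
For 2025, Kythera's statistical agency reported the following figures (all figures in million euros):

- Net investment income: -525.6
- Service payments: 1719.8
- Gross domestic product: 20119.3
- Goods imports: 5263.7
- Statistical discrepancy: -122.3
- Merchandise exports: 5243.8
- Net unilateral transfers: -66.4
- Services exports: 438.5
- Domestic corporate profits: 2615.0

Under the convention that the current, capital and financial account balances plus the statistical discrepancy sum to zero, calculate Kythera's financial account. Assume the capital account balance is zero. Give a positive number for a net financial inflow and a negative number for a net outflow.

2015.5

Goods balance = 5243.8 - 5263.7 = -19.9
Services balance = 438.5 - 1719.8 = -1281.3
Trade balance (goods + services) = -19.9 + (-1281.3) = -1301.2
Net primary income = -525.6
Net secondary income = -66.4
Current account = -1301.2 + (-525.6) + (-66.4) = -1893.2
Financial account = -(-1893.2 + (-122.3)) = 2015.5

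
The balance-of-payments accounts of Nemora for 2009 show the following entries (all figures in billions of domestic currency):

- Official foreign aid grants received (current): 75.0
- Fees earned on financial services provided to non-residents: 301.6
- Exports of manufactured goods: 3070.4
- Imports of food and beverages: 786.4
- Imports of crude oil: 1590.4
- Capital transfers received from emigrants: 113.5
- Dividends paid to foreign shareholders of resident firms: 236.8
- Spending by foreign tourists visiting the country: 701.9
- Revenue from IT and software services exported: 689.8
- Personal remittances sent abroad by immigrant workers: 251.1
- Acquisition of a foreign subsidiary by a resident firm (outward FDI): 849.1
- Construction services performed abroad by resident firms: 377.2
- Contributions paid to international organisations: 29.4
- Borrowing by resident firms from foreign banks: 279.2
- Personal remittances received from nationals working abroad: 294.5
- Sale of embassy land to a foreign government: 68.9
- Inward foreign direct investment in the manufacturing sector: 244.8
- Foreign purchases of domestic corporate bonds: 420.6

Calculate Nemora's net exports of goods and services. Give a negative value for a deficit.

2764.1

Goods: -1590.4 - 786.4 + 3070.4 = 693.6
Services: 689.8 + 701.9 + 377.2 + 301.6 = 2070.5
Trade balance = 693.6 + 2070.5 = 2764.1
(Excluded from the trade balance — secondary income: official foreign aid grants received (current) 75.0, personal remittances sent abroad by immigrant workers 251.1, contributions paid to international organisations 29.4, personal remittances received from nationals working abroad 294.5; capital account: capital transfers received from emigrants 113.5, sale of embassy land to a foreign government 68.9; primary income: dividends paid to foreign shareholders of resident firms 236.8; financial account: acquisition of a foreign subsidiary by a resident firm (outward FDI) 849.1, borrowing by resident firms from foreign banks 279.2, inward foreign direct investment in the manufacturing sector 244.8, foreign purchases of domestic corporate bonds 420.6.)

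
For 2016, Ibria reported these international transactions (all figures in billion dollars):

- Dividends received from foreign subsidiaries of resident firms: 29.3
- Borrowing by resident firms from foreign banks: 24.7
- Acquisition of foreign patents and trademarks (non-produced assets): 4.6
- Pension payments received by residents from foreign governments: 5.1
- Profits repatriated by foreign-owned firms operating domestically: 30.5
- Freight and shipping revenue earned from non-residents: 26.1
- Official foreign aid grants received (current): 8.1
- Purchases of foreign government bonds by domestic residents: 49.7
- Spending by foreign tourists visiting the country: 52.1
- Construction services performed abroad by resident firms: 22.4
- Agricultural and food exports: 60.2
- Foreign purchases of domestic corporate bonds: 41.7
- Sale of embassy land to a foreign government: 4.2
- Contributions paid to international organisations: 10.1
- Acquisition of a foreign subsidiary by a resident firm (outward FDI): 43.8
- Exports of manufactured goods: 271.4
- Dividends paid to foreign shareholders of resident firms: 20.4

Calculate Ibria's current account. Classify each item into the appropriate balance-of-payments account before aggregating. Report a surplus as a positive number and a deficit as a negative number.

Goods: 60.2 + 271.4 = 331.6
Services: 22.4 + 26.1 + 52.1 = 100.6
Primary income: 29.3 - 30.5 - 20.4 = -21.6
Secondary income: -10.1 + 8.1 + 5.1 = 3.1
Current account = 331.6 + 100.6 + (-21.6) + 3.1 = 413.7
(Excluded from the current account — financial account: borrowing by resident firms from foreign banks 24.7, purchases of foreign government bonds by domestic residents 49.7, foreign purchases of domestic corporate bonds 41.7, acquisition of a foreign subsidiary by a resident firm (outward FDI) 43.8; capital account: acquisition of foreign patents and trademarks (non-produced assets) 4.6, sale of embassy land to a foreign government 4.2.)

413.7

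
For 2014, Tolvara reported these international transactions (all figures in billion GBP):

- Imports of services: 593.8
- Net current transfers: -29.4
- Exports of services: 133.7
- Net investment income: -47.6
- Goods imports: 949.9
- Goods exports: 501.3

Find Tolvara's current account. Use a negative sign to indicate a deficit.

Goods balance = 501.3 - 949.9 = -448.6
Services balance = 133.7 - 593.8 = -460.1
Trade balance (goods + services) = -448.6 + (-460.1) = -908.7
Net primary income = -47.6
Net secondary income = -29.4
Current account = -908.7 + (-47.6) + (-29.4) = -985.7

-985.7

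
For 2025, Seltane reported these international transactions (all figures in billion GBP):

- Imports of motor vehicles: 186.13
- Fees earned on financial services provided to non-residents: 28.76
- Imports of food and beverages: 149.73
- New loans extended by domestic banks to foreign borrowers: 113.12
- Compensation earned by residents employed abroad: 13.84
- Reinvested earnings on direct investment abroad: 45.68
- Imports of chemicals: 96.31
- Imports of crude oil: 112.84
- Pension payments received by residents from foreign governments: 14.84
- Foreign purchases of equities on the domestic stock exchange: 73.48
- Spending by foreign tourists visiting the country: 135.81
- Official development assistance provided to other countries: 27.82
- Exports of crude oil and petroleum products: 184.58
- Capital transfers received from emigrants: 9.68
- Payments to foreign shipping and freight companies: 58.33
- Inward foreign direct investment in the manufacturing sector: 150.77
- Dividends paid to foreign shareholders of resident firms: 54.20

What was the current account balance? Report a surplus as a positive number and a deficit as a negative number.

Goods: -149.73 - 186.13 - 112.84 + 184.58 - 96.31 = -360.43
Services: -58.33 + 28.76 + 135.81 = 106.24
Primary income: -54.20 + 13.84 + 45.68 = 5.32
Secondary income: 14.84 - 27.82 = -12.98
Current account = (-360.43) + 106.24 + 5.32 + (-12.98) = -261.85
(Excluded from the current account — financial account: new loans extended by domestic banks to foreign borrowers 113.12, foreign purchases of equities on the domestic stock exchange 73.48, inward foreign direct investment in the manufacturing sector 150.77; capital account: capital transfers received from emigrants 9.68.)

-261.85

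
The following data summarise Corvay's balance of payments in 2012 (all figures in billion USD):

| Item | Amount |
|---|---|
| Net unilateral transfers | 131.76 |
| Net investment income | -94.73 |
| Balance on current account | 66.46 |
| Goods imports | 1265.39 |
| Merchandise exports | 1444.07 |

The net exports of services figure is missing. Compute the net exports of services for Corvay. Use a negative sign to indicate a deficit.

Current account = goods balance + services balance + net primary income + net secondary income
Sum of the known components = 215.71
Net exports of services = CA - (known components) = 66.46 - 215.71 = -149.25

-149.25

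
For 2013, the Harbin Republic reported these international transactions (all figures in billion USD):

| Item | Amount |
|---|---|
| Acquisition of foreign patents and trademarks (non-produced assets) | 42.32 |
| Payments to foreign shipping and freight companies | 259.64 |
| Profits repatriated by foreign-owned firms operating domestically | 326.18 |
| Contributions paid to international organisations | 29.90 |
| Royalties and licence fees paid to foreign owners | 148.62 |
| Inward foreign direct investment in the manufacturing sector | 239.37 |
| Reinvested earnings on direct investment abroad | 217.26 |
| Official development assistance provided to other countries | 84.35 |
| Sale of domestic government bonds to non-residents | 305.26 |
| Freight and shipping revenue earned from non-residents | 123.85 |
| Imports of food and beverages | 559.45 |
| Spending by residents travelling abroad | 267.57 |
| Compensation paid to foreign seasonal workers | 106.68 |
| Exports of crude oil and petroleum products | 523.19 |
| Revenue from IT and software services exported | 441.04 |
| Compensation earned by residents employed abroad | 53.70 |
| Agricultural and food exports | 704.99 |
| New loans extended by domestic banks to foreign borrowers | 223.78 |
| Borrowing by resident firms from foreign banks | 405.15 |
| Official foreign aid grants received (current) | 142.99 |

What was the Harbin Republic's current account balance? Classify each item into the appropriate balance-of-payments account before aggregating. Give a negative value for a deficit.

424.63

Goods: -559.45 + 704.99 + 523.19 = 668.73
Services: -267.57 - 259.64 + 123.85 - 148.62 + 441.04 = -110.94
Primary income: -326.18 + 217.26 + 53.70 - 106.68 = -161.90
Secondary income: -84.35 + 142.99 - 29.90 = 28.74
Current account = 668.73 + (-110.94) + (-161.90) + 28.74 = 424.63
(Excluded from the current account — capital account: acquisition of foreign patents and trademarks (non-produced assets) 42.32; financial account: inward foreign direct investment in the manufacturing sector 239.37, sale of domestic government bonds to non-residents 305.26, new loans extended by domestic banks to foreign borrowers 223.78, borrowing by resident firms from foreign banks 405.15.)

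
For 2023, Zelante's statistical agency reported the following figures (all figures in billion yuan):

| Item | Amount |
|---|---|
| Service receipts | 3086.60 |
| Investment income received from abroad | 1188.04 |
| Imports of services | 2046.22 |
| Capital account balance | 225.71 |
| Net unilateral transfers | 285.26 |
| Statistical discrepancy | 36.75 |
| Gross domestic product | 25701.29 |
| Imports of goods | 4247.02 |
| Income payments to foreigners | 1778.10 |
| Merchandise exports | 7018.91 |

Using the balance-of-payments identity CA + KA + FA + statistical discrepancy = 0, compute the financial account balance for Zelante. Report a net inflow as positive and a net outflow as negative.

-3769.93

Goods balance = 7018.91 - 4247.02 = 2771.89
Services balance = 3086.60 - 2046.22 = 1040.38
Trade balance (goods + services) = 2771.89 + 1040.38 = 3812.27
Net primary income = 1188.04 - 1778.10 = -590.06
Net secondary income = 285.26
Current account = 3812.27 + (-590.06) + 285.26 = 3507.47
Financial account = -(3507.47 + 225.71 + 36.75) = -3769.93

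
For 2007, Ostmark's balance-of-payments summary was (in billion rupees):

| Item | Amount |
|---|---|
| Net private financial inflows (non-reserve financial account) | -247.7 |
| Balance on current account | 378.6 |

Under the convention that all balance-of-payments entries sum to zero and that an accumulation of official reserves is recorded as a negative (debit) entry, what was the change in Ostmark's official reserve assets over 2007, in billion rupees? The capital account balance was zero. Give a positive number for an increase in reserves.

130.9

Official reserve transactions balance = -(378.6 + (-247.7)) = -130.9
An accumulation of reserves is recorded as a debit (negative entry), so the change in the stock of reserves is the negative of that balance.
Change in official reserves = -(-130.9) = 130.9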